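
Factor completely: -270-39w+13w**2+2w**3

Trying the rational-root candidates, w = -6 is a root, giving the factor (w+6) and quotient 2w**2+w-45.
The remaining quadratic factors as (w+5)(2w-9).

(2w-9)(w+5)(w+6)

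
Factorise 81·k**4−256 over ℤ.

Difference of squares twice: with A = 3·k and B = 4, A⁴ − B⁴ = (A² − B²)(A² + B²), and A² − B² factors again.

(3·k+4)·(3·k−4)·(9·k**2+16)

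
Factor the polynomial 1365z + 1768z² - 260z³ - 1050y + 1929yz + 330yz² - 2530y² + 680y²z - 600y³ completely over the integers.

Group: 4y(-150y² + 95yz - 70y + 130z² + 91z) + (-2z + 15)(-150y² + 95yz - 70y + 130z² + 91z); both groups contain (-150y² + 95yz - 70y + 130z² + 91z), so (4y - 2z + 15) is a factor with cofactor -150y² + 95yz - 70y + 130z² + 91z.
The cofactor groups again: -150y² + 95yz - 70y + 130z² + 91z = -15y(10y - 13z) + (-10z - 7)(10y - 13z); both groups contain (10y - 13z), giving -(15y + 10z + 7)(10y - 13z).

-(10y - 13z)(15y + 10z + 7)(4y - 2z + 15)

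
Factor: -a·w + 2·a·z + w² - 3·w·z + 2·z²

Group: -w·(a - w + z) + 2·z·(a - w + z); both groups contain (a - w + z).

-(a - w + z)·(w - 2·z)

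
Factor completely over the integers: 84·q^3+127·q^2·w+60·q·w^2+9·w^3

Group: 3·q·(28·q^2+33·q·w+9·w^2) + w·(28·q^2+33·q·w+9·w^2); both groups contain (28·q^2+33·q·w+9·w^2), so (3·q+w) is a factor with cofactor 28·q^2+33·q·w+9·w^2.
The cofactor groups again: 28·q^2+33·q·w+9·w^2 = 7·q·(4·q+3·w) + 3·w·(4·q+3·w); both groups contain (4·q+3·w), giving (7·q+3·w)·(4·q+3·w).

(3·q+w)·(4·q+3·w)·(7·q+3·w)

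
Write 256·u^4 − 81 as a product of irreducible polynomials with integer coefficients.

(4·u + 3)·(4·u − 3)·(16·u^2 + 9)

Difference of squares twice: with A = 4·u and B = 3, A⁴ − B⁴ = (A² − B²)(A² + B²), and A² − B² factors again.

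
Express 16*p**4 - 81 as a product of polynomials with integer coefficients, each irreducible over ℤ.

(2*p + 3)*(2*p - 3)*(4*p**2 + 9)

Write as (4*p**2)² − (9)², then factor 4*p**2 - 9 once more.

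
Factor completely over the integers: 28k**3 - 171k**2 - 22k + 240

By the rational root theorem, k = -8/7 is a root, giving the factor (7k + 8) and quotient 4k**2 - 29k + 30.
The remaining quadratic factors as (4k - 5)(k - 6).

(4k - 5)(7k + 8)(k - 6)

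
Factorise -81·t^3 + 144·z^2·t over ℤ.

Pull out the common factor 9·t; 16·z^2 - 9·t^2 is a difference of squares.

9·t·(4·z - 3·t)·(4·z + 3·t)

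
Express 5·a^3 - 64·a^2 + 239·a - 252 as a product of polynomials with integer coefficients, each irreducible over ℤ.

(5·a - 9)·(a - 4)·(a - 7)

Among the possible rational roots, a = 7 is a root, giving the factor (a - 7) and quotient 5·a^2 - 29·a + 36.
The remaining quadratic factors as (a - 4)(5·a - 9).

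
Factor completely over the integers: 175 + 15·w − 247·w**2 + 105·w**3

(3·w − 5)·(5·w − 7)·(7·w + 5)

By the rational root theorem, w = −5/7 is a root, giving the factor (7·w + 5) and quotient 15·w**2 − 46·w + 35.
The remaining quadratic factors as (5·w − 7)(3·w − 5).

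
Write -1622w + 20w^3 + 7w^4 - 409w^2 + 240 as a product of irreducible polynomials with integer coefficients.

(7w - 1)(w + 5)(w + 6)(w - 8)

Trying the rational-root candidates, w = 1/7 is a root, so (7w - 1) divides it; the quotient is w^3 + 3w^2 - 58w - 240.
Then w = 8 is a root, so (w - 8) is a factor; dividing leaves w^2 + 11w + 30.
The remaining quadratic factors as (w + 6)(w + 5).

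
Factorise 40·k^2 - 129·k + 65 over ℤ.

(5·k - 13)·(8·k - 5)

Need a pair with product 40·65 = 2600 and sum -129: that's -25 and -104.
Split the middle term: 40·k^2 - 25·k - 104·k + 65 = 5·k·(8·k - 5) - 13·(8·k - 5).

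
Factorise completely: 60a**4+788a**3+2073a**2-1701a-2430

Testing divisors of the constant over divisors of the leading coefficient, a = -5/6 is a root, so (6a+5) divides it; the quotient is 10a**3+123a**2+243a-486.
Continuing, a = 6/5 is a root, giving the factor (5a-6) and quotient 2a**2+27a+81.
The remaining quadratic factors as (2a+9)(a+9).

(2a+9)(5a-6)(6a+5)(a+9)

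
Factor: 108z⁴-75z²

Pull out the common factor 3z²; 36z²-25 is a difference of squares.

3z²(6z+5)(6z-5)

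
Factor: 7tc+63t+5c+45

Group as (7tc+63t) + (5c+45) = 7t(c+9) + 5(c+9).
Both groups share the factor (c+9).

(7t+5)(c+9)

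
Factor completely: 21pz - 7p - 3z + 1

Group as (21pz - 7p) + (-3z + 1) = 7p(3z - 1) - (3z - 1).
Both groups share the factor (3z - 1).

(3z - 1)(7p - 1)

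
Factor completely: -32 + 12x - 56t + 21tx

(3x - 8)(7t + 4)

Group as (21tx - 56t) + (12x - 32) = 7t(3x - 8) + 4(3x - 8).
Both groups share the factor (3x - 8).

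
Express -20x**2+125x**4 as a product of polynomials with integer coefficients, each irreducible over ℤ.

Pull out the common factor 5x**2; 25x**2-4 is a difference of squares.

5x**2(5x+2)(5x-2)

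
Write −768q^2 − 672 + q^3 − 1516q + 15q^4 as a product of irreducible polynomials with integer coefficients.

Among the possible rational roots, q = −7/5 is a root, so (5q + 7) divides it; the quotient is 3q^3 − 4q^2 − 148q − 96.
Then q = 8 is a root, so (q − 8) is a factor; dividing leaves 3q^2 + 20q + 12.
The remaining quadratic factors as (3q + 2)(q + 6).

(3q + 2)(5q + 7)(q + 6)(q − 8)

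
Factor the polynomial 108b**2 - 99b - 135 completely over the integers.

Pull out the common factor 9, then factor the remaining trinomial.

9(3b - 5)(4b + 3)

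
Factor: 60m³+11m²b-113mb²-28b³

(5m-7b)(3m+4b)(4m+b)

Group: 4m(15m²-mb-28b²) + b(15m²-mb-28b²); both groups contain (15m²-mb-28b²), so (4m+b) is a factor with cofactor 15m²-mb-28b².
The cofactor groups again: 15m²-mb-28b² = 3m(5m-7b) + 4b(5m-7b); both groups contain (5m-7b), giving (3m+4b)(5m-7b).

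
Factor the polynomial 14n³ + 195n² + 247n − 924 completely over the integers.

(2n + 7)(7n − 11)(n + 12)

Testing divisors of the constant over divisors of the leading coefficient, n = −12 is a root, giving the factor (n + 12) and quotient 14n² + 27n − 77.
The remaining quadratic factors as (2n + 7)(7n − 11).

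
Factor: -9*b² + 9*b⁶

9*b²*(b + 1)*(b - 1)*(b² + 1)

Every term has a factor of 9*b²; factoring it out leaves b⁴ - 1.
Recognize a difference of squares with the parts b² and 1.
b² - 1 is again a difference of squares: (b - 1)*(b + 1).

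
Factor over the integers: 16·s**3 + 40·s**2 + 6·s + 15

Group as (16·s**3 + 6·s) + (40·s**2 + 15) = 2·s·(8·s**2 + 3) + 5·(8·s**2 + 3).
Both groups share the factor (8·s**2 + 3).

(2·s + 5)·(8·s**2 + 3)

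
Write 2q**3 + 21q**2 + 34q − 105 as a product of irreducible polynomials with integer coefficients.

Trying the rational-root candidates, q = 3/2 is a root, giving the factor (2q − 3) and quotient q**2 + 12q + 35.
The remaining quadratic factors as (q + 7)(q + 5).

(2q − 3)(q + 5)(q + 7)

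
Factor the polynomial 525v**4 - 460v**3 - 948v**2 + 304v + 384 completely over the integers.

Testing divisors of the constant over divisors of the leading coefficient, v = 8/5 is a root, so (5v - 8) divides it; the quotient is 105v**3 + 76v**2 - 68v - 48.
Continuing, v = 4/5 is a root, giving the factor (5v - 4) and quotient 21v**2 + 32v + 12.
The remaining quadratic factors as (7v + 6)(3v + 2).

(3v + 2)(5v - 4)(5v - 8)(7v + 6)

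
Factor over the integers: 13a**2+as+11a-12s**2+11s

(13a-12s+11)(a+s)

Group: a(13a-12s+11) + s(13a-12s+11); both groups contain (13a-12s+11).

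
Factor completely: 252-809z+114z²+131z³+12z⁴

Among the possible rational roots, z = -9 is a root, so (z+9) is a factor; dividing leaves 12z³+23z²-93z+28.
Continuing, z = -4 is a root, so (z+4) is a factor; dividing leaves 12z²-25z+7.
The remaining quadratic factors as (3z-1)(4z-7).

(3z-1)(4z-7)(z+4)(z+9)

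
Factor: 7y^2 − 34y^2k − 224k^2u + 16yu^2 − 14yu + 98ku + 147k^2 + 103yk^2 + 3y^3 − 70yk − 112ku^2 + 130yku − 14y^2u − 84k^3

(y − 3k − 2u)(3y − 4k − 8u + 7)(y − 7k)

Group: y(3y^2 − 13yk − 14yu + 7y + 12k^2 + 32ku − 21k + 16u^2 − 14u) − 7k(3y^2 − 13yk − 14yu + 7y + 12k^2 + 32ku − 21k + 16u^2 − 14u); both groups contain (3y^2 − 13yk − 14yu + 7y + 12k^2 + 32ku − 21k + 16u^2 − 14u), so (y − 7k) is a factor with cofactor 3y^2 − 13yk − 14yu + 7y + 12k^2 + 32ku − 21k + 16u^2 − 14u.
The cofactor groups again: 3y^2 − 13yk − 14yu + 7y + 12k^2 + 32ku − 21k + 16u^2 − 14u = 3y(y − 3k − 2u) + (−4k − 8u + 7)(y − 3k − 2u); both groups contain (y − 3k − 2u), giving (3y − 4k − 8u + 7)(y − 3k − 2u).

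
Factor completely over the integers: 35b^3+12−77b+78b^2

By the rational root theorem, b = 1/5 is a root, giving the factor (5b−1) and quotient 7b^2+17b−12.
The remaining quadratic factors as (b+3)(7b−4).

(5b−1)(7b−4)(b+3)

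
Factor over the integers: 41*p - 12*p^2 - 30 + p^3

By the rational root theorem, p = 6 is a root, so (p - 6) is a factor; dividing leaves p^2 - 6*p + 5.
The remaining quadratic factors as (p - 5)(p - 1).

(p - 1)*(p - 5)*(p - 6)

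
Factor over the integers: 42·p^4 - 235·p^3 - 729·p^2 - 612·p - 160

(6·p + 5)·(7·p + 4)·(p + 1)·(p - 8)

Testing divisors of the constant over divisors of the leading coefficient, p = -1 is a root, giving the factor (p + 1) and quotient 42·p^3 - 277·p^2 - 452·p - 160.
Continuing, p = -4/7 is a root, giving the factor (7·p + 4) and quotient 6·p^2 - 43·p - 40.
The remaining quadratic factors as (p - 8)(6·p + 5).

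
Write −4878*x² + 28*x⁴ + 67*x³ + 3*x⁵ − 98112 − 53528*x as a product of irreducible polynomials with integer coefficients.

Trying the rational-root candidates, x = −8 is a root, so (x + 8) divides it; the quotient is 3*x⁴ + 4*x³ + 35*x² − 5158*x − 12264.
Then x = 12 is a root, giving the factor (x − 12) and quotient 3*x³ + 40*x² + 515*x + 1022.
Then x = −7/3 is a root, giving the factor (3*x + 7) and quotient x² + 11*x + 146.
The quadratic x² + 11*x + 146 has discriminant −463 < 0 and is irreducible over ℤ.

(3*x + 7)*(x + 8)*(x − 12)*(x² + 11*x + 146)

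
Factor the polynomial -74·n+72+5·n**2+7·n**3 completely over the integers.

(7·n-9)·(n+4)·(n-2)

Trying the rational-root candidates, n = -4 is a root, so (n+4) is a factor; dividing leaves 7·n**2-23·n+18.
The remaining quadratic factors as (n-2)(7·n-9).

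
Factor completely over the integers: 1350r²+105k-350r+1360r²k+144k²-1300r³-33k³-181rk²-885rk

-(13r-11k-7)(10r-3k)(10r+k-5)

Group: 10r(-130r²+97rk+135r+11k²-48k-35) - 3k(-130r²+97rk+135r+11k²-48k-35); both groups contain (-130r²+97rk+135r+11k²-48k-35), so (10r-3k) is a factor with cofactor -130r²+97rk+135r+11k²-48k-35.
The cofactor groups again: -130r²+97rk+135r+11k²-48k-35 = -10r(13r-11k-7) + (-k+5)(13r-11k-7); both groups contain (13r-11k-7), giving -(10r+k-5)(13r-11k-7).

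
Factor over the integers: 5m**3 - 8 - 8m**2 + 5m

Group as (5m**3 + 5m) + (-8m**2 - 8) = 5m(m**2 + 1) - 8(m**2 + 1).
Both groups share the factor (m**2 + 1).

(5m - 8)(m**2 + 1)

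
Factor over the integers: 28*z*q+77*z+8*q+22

(4*q+11)*(7*z+2)

Group as (28*z*q+77*z) + (8*q+22) = 7*z*(4*q+11) + 2*(4*q+11).
Both groups share the factor (4*q+11).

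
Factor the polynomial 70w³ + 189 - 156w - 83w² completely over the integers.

(2w + 3)(5w - 7)(7w - 9)

Trying the rational-root candidates, w = 7/5 is a root, giving the factor (5w - 7) and quotient 14w² + 3w - 27.
The remaining quadratic factors as (7w - 9)(2w + 3).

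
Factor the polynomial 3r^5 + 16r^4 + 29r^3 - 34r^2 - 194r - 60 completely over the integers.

Among the possible rational roots, r = -3 is a root, so (r + 3) is a factor; dividing leaves 3r^4 + 7r^3 + 8r^2 - 58r - 20.
Then r = 2 is a root, so (r - 2) divides it; the quotient is 3r^3 + 13r^2 + 34r + 10.
Continuing, r = -1/3 is a root, giving the factor (3r + 1) and quotient r^2 + 4r + 10.
The quadratic r^2 + 4r + 10 has discriminant -24 < 0 and is irreducible over ℤ.

(3r + 1)(r + 3)(r - 2)(r^2 + 4r + 10)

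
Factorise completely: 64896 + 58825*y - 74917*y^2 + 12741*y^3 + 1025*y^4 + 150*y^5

(5*y + 3)*(5*y - 13)*(6*y - 13)*(y^2 + 11*y + 128)

By the rational root theorem, y = -3/5 is a root, giving the factor (5*y + 3) and quotient 30*y^4 + 187*y^3 + 2436*y^2 - 16445*y + 21632.
Continuing, y = 13/6 is a root, so (6*y - 13) is a factor; dividing leaves 5*y^3 + 42*y^2 + 497*y - 1664.
Continuing, y = 13/5 is a root, so (5*y - 13) is a factor; dividing leaves y^2 + 11*y + 128.
The quadratic y^2 + 11*y + 128 has discriminant -391 < 0 and is irreducible over ℤ.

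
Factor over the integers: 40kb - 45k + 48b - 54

Group as (40kb - 45k) + (48b - 54) = 5k(8b - 9) + 6(8b - 9).
Both groups share the factor (8b - 9).

(5k + 6)(8b - 9)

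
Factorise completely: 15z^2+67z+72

Need a pair with product 15·72 = 1080 and sum 67: that's 27 and 40.
Split the middle term: 15z^2+27z + 40z+72 = 3z(5z+9) + 8(5z+9).

(3z+8)(5z+9)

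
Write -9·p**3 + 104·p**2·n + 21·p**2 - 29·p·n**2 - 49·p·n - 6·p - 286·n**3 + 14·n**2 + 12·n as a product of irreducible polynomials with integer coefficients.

Group: p·(-9·p**2 + 86·p·n + 21·p + 143·n**2 - 7·n - 6) - 2·n·(-9·p**2 + 86·p·n + 21·p + 143·n**2 - 7·n - 6); both groups contain (-9·p**2 + 86·p·n + 21·p + 143·n**2 - 7·n - 6), so (p - 2·n) is a factor with cofactor -9·p**2 + 86·p·n + 21·p + 143·n**2 - 7·n - 6.
The cofactor groups again: -9·p**2 + 86·p·n + 21·p + 143·n**2 - 7·n - 6 = -9·p·(p - 11·n - 2) + (-13·n + 3)·(p - 11·n - 2); both groups contain (p - 11·n - 2), giving -(9·p + 13·n - 3)·(p - 11·n - 2).

-(p - 11·n - 2)·(p - 2·n)·(9·p + 13·n - 3)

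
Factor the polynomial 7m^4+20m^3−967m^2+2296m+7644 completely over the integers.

By the rational root theorem, m = −14 is a root, so (m+14) is a factor; dividing leaves 7m^3−78m^2+125m+546.
Then m = −13/7 is a root, giving the factor (7m+13) and quotient m^2−13m+42.
The remaining quadratic factors as (m−6)(m−7).

(7m+13)(m+14)(m−6)(m−7)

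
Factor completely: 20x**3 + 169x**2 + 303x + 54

Among the possible rational roots, x = −6 is a root, so (x + 6) is a factor; dividing leaves 20x**2 + 49x + 9.
The remaining quadratic factors as (5x + 1)(4x + 9).

(4x + 9)(5x + 1)(x + 6)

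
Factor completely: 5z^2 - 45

5(z + 3)(z - 3)

Every term has a factor of 5. Then z^2 - 9 = (z)² − (3)².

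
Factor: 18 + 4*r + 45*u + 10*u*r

Group as (10*u*r + 45*u) + (4*r + 18) = 5*u*(2*r + 9) + 2*(2*r + 9).
Both groups share the factor (2*r + 9).

(2*r + 9)*(5*u + 2)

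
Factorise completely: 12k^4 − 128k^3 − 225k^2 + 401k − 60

By the rational root theorem, k = 12 is a root, giving the factor (k − 12) and quotient 12k^3 + 16k^2 − 33k + 5.
Then k = 1 is a root, giving the factor (k − 1) and quotient 12k^2 + 28k − 5.
The remaining quadratic factors as (6k − 1)(2k + 5).

(2k + 5)(6k − 1)(k − 1)(k − 12)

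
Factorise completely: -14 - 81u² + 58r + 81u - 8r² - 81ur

-(9u + 8r - 2)(9u + r - 7)

Group: -9u(9u + r - 7) + (-8r + 2)(9u + r - 7); both groups contain (9u + r - 7).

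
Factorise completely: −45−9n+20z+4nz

(4z−9)(n+5)

Group as (4nz−9n) + (20z−45) = n(4z−9) + 5(4z−9).
Both groups share the factor (4z−9).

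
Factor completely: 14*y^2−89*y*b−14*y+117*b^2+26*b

Group: 2*y*(7*y−13*b) + (−9*b−2)*(7*y−13*b); both groups contain (7*y−13*b).

(7*y−13*b)*(2*y−9*b−2)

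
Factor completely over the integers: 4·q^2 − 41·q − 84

(4·q + 7)·(q − 12)

Need a pair with product 4·(−84) = −336 and sum −41: that's −48 and 7.
Split the middle term: 4·q^2 − 48·q + 7·q − 84 = 4·q·(q − 12) + 7·(q − 12).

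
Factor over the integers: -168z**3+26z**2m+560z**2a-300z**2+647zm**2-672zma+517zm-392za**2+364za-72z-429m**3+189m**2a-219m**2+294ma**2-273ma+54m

Group: 4z(-42z**2-25zm+140za-75z+143m**2-63ma+73m-98a**2+91a-18) - 3m(-42z**2-25zm+140za-75z+143m**2-63ma+73m-98a**2+91a-18); both groups contain (-42z**2-25zm+140za-75z+143m**2-63ma+73m-98a**2+91a-18), so (4z-3m) is a factor with cofactor -42z**2-25zm+140za-75z+143m**2-63ma+73m-98a**2+91a-18.
The cofactor groups again: -42z**2-25zm+140za-75z+143m**2-63ma+73m-98a**2+91a-18 = -7z(6z+13m-14a+9) + (11m+7a-2)(6z+13m-14a+9); both groups contain (6z+13m-14a+9), giving -(7z-11m-7a+2)(6z+13m-14a+9).

-(6z+13m-14a+9)(4z-3m)(7z-11m-7a+2)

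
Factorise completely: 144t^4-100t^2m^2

4t^2(6t-5m)(6t+5m)

Every term has a factor of 4t^2. Then 36t^2-25m^2 = (6t)² − (5m)².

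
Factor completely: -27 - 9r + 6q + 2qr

Group as (2qr + 6q) + (-9r - 27) = 2q(r + 3) - 9(r + 3).
Both groups share the factor (r + 3).

(2q - 9)(r + 3)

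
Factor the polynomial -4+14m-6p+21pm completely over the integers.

Group as (21pm-6p) + (14m-4) = 3p(7m-2) + 2(7m-2).
Both groups share the factor (7m-2).

(3p+2)(7m-2)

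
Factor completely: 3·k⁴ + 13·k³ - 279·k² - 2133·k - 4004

Trying the rational-root candidates, k = -13/3 is a root, so (3·k + 13) is a factor; dividing leaves k³ - 93·k - 308.
Then k = -4 is a root, so (k + 4) is a factor; dividing leaves k² - 4·k - 77.
The remaining quadratic factors as (k - 11)(k + 7).

(3·k + 13)·(k + 4)·(k + 7)·(k - 11)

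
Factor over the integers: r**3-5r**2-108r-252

Trying the rational-root candidates, r = -3 is a root, so (r+3) is a factor; dividing leaves r**2-8r-84.
The remaining quadratic factors as (r-14)(r+6).

(r+3)(r+6)(r-14)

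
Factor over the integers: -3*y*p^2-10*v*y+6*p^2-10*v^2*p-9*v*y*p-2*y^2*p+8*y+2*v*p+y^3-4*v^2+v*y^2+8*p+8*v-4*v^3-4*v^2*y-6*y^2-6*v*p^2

-(2*v+y-2)*(2*v-y+3*p+4)*(v+y+p)

Group: 2*v*(-2*v^2-v*y-5*v*p-4*v+y^2-2*y*p-4*y-3*p^2-4*p) + (y-2)*(-2*v^2-v*y-5*v*p-4*v+y^2-2*y*p-4*y-3*p^2-4*p); both groups contain (-2*v^2-v*y-5*v*p-4*v+y^2-2*y*p-4*y-3*p^2-4*p), so (2*v+y-2) is a factor with cofactor -2*v^2-v*y-5*v*p-4*v+y^2-2*y*p-4*y-3*p^2-4*p.
The cofactor groups again: -2*v^2-v*y-5*v*p-4*v+y^2-2*y*p-4*y-3*p^2-4*p = -v*(2*v-y+3*p+4) + (-y-p)*(2*v-y+3*p+4); both groups contain (2*v-y+3*p+4), giving -(v+y+p)*(2*v-y+3*p+4).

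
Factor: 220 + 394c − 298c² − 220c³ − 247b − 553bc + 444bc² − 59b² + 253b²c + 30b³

Group: 5b(6b² + 53bc − 7b + 110c² − 71c − 55) + (−2c − 4)(6b² + 53bc − 7b + 110c² − 71c − 55); both groups contain (6b² + 53bc − 7b + 110c² − 71c − 55), so (5b − 2c − 4) is a factor with cofactor 6b² + 53bc − 7b + 110c² − 71c − 55.
The cofactor groups again: 6b² + 53bc − 7b + 110c² − 71c − 55 = 3b(2b + 11c + 5) + (10c − 11)(2b + 11c + 5); both groups contain (2b + 11c + 5), giving (3b + 10c − 11)(2b + 11c + 5).

(2b + 11c + 5)(3b + 10c − 11)(5b − 2c − 4)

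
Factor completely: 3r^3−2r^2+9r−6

(3r−2)(r^2+3)

Group as (3r^3+9r) + (−2r^2−6) = 3r(r^2+3) − 2(r^2+3).
Both groups share the factor (r^2+3).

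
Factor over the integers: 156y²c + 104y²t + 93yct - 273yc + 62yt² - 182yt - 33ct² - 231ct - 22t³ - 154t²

Group: 3c(52y² + 31yt - 91y - 11t² - 77t) + 2t(52y² + 31yt - 91y - 11t² - 77t); both groups contain (52y² + 31yt - 91y - 11t² - 77t), so (3c + 2t) is a factor with cofactor 52y² + 31yt - 91y - 11t² - 77t.
The cofactor groups again: 52y² + 31yt - 91y - 11t² - 77t = 13y(4y - t - 7) + 11t(4y - t - 7); both groups contain (4y - t - 7), giving (13y + 11t)(4y - t - 7).

(4y - t - 7)(13y + 11t)(3c + 2t)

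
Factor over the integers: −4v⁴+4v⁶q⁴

Pull out the common factor 4v⁴, leaving v²q⁴−1.
Recognize a difference of squares with the parts vq² and 1.

4v⁴(vq²+1)(vq²−1)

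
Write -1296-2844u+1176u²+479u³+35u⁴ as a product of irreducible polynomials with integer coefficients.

(5u+2)(7u-12)(u+6)(u+9)

Among the possible rational roots, u = -6 is a root, so (u+6) divides it; the quotient is 35u³+269u²-438u-216.
Then u = -9 is a root, so (u+9) divides it; the quotient is 35u²-46u-24.
The remaining quadratic factors as (5u+2)(7u-12).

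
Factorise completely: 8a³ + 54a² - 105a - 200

(2a - 5)(4a + 5)(a + 8)

Testing divisors of the constant over divisors of the leading coefficient, a = 5/2 is a root, giving the factor (2a - 5) and quotient 4a² + 37a + 40.
The remaining quadratic factors as (4a + 5)(a + 8).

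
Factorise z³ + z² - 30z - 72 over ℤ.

(z + 3)(z + 4)(z - 6)

Testing divisors of the constant over divisors of the leading coefficient, z = -4 is a root, so (z + 4) is a factor; dividing leaves z² - 3z - 18.
The remaining quadratic factors as (z + 3)(z - 6).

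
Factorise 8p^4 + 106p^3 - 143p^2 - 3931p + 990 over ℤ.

By the rational root theorem, p = 11/2 is a root, so (2p - 11) divides it; the quotient is 4p^3 + 75p^2 + 341p - 90.
Continuing, p = -9 is a root, giving the factor (p + 9) and quotient 4p^2 + 39p - 10.
The remaining quadratic factors as (p + 10)(4p - 1).

(2p - 11)(4p - 1)(p + 10)(p + 9)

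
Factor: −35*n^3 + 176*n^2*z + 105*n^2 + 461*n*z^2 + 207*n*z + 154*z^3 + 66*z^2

−(5*n + 2*z)*(7*n + 11*z)*(n − 7*z − 3)

Group: n*(−35*n^2 − 69*n*z − 22*z^2) + (−7*z − 3)*(−35*n^2 − 69*n*z − 22*z^2); both groups contain (−35*n^2 − 69*n*z − 22*z^2), so (n − 7*z − 3) is a factor with cofactor −35*n^2 − 69*n*z − 22*z^2.
The cofactor groups again: −35*n^2 − 69*n*z − 22*z^2 = −7*n*(5*n + 2*z) − 11*z*(5*n + 2*z); both groups contain (5*n + 2*z), giving −(7*n + 11*z)*(5*n + 2*z).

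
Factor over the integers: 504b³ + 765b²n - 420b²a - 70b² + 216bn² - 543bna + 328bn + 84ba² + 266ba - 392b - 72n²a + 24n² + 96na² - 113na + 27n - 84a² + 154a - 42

(9b - 3a + 1)(8b + 3n - 4a + 6)(7b + 8n - 7)

Group: 8b(63b² + 72bn - 21ba - 56b - 24na + 8n + 21a - 7) + (3n - 4a + 6)(63b² + 72bn - 21ba - 56b - 24na + 8n + 21a - 7); both groups contain (63b² + 72bn - 21ba - 56b - 24na + 8n + 21a - 7), so (8b + 3n - 4a + 6) is a factor with cofactor 63b² + 72bn - 21ba - 56b - 24na + 8n + 21a - 7.
The cofactor groups again: 63b² + 72bn - 21ba - 56b - 24na + 8n + 21a - 7 = 9b(7b + 8n - 7) + (-3a + 1)(7b + 8n - 7); both groups contain (7b + 8n - 7), giving (9b - 3a + 1)(7b + 8n - 7).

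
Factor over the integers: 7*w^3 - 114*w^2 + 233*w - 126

(7*w - 9)*(w - 1)*(w - 14)

Among the possible rational roots, w = 1 is a root, giving the factor (w - 1) and quotient 7*w^2 - 107*w + 126.
The remaining quadratic factors as (7*w - 9)(w - 14).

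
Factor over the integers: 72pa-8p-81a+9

Group as (72pa-8p) + (-81a+9) = 8p(9a-1) - 9(9a-1).
Both groups share the factor (9a-1).

(8p-9)(9a-1)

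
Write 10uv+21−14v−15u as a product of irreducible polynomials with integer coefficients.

Group as (10uv−15u) + (−14v+21) = 5u(2v−3) − 7(2v−3).
Both groups share the factor (2v−3).

(2v−3)(5u−7)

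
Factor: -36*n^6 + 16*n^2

-4*n^2*(3*n^2 + 2)*(3*n^2 - 2)

Every term has a factor of 4*n^2; factoring it out leaves -9*n^4 + 4.
Recognize a difference of squares with the parts 2 and 3*n^2.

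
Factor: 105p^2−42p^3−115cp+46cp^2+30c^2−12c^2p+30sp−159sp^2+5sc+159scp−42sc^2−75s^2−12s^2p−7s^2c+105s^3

Group: 5s(21s^2−14sc+27sp−15s−4cp+10c+6p^2−15p) + (3c−7p)(21s^2−14sc+27sp−15s−4cp+10c+6p^2−15p); both groups contain (21s^2−14sc+27sp−15s−4cp+10c+6p^2−15p), so (5s+3c−7p) is a factor with cofactor 21s^2−14sc+27sp−15s−4cp+10c+6p^2−15p.
The cofactor groups again: 21s^2−14sc+27sp−15s−4cp+10c+6p^2−15p = 7s(3s−2c+3p) + (2p−5)(3s−2c+3p); both groups contain (3s−2c+3p), giving (7s+2p−5)(3s−2c+3p).

(3s−2c+3p)(7s+2p−5)(5s+3c−7p)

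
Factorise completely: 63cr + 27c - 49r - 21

Group as (63cr + 27c) + (-49r - 21) = 9c(7r + 3) - 7(7r + 3).
Both groups share the factor (7r + 3).

(7r + 3)(9c - 7)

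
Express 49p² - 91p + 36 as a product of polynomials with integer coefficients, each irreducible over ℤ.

Need a pair with product 49·36 = 1764 and sum -91: that's -28 and -63.
Split the middle term: 49p² - 28p - 63p + 36 = 7p(7p - 4) - 9(7p - 4).

(7p - 4)(7p - 9)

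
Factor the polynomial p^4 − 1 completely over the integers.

Difference of squares twice: with A = p and B = 1, A⁴ − B⁴ = (A² − B²)(A² + B²), and A² − B² factors again.

(p + 1)·(p − 1)·(p^2 + 1)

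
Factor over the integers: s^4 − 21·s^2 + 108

(s + 3)·(s − 3)·(s^2 − 12)

Substitute u = s^2 to get a quadratic in u, then factor.
s^2 − 9 is a difference of squares.
s^2 − 12 is irreducible over ℤ (12 is not a perfect square).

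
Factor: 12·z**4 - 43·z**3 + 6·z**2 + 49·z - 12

Among the possible rational roots, z = -1 is a root, giving the factor (z + 1) and quotient 12·z**3 - 55·z**2 + 61·z - 12.
Continuing, z = 3 is a root, so (z - 3) is a factor; dividing leaves 12·z**2 - 19·z + 4.
The remaining quadratic factors as (3·z - 4)(4·z - 1).

(3·z - 4)·(4·z - 1)·(z + 1)·(z - 3)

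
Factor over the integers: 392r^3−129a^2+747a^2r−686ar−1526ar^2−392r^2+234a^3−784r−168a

(13a−4r+8)(3a+14r)(6a−7r−7)

Group: 13a(18a^2+63ar−21a−98r^2−98r) + (−4r+8)(18a^2+63ar−21a−98r^2−98r); both groups contain (18a^2+63ar−21a−98r^2−98r), so (13a−4r+8) is a factor with cofactor 18a^2+63ar−21a−98r^2−98r.
The cofactor groups again: 18a^2+63ar−21a−98r^2−98r = 6a(3a+14r) + (−7r−7)(3a+14r); both groups contain (3a+14r), giving (6a−7r−7)(3a+14r).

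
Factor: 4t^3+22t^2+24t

2t(2t+3)(t+4)

Pull out the common factor 2t, then factor the remaining trinomial.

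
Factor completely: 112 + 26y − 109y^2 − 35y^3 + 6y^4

(6y + 7)(y + 2)(y − 1)(y − 8)

Testing divisors of the constant over divisors of the leading coefficient, y = 8 is a root, so (y − 8) divides it; the quotient is 6y^3 + 13y^2 − 5y − 14.
Continuing, y = −7/6 is a root, giving the factor (6y + 7) and quotient y^2 + y − 2.
The remaining quadratic factors as (y − 1)(y + 2).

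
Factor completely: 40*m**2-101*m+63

Need a pair with product 40·63 = 2520 and sum -101: that's -45 and -56.
Split the middle term: 40*m**2-45*m - 56*m+63 = 5*m*(8*m-9) - 7*(8*m-9).

(5*m-7)*(8*m-9)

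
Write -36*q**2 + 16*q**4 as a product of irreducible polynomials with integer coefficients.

4*q**2*(2*q + 3)*(2*q - 3)

Pull out the common factor 4*q**2, leaving 4*q**2 - 9.
Recognize a difference of squares with the parts 2*q and 3.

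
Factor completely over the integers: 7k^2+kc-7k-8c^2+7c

(k-c)(7k+8c-7)

Group: k(7k+8c-7) - c(7k+8c-7); both groups contain (7k+8c-7).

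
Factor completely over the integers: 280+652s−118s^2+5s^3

Among the possible rational roots, s = 10 is a root, so (s−10) is a factor; dividing leaves 5s^2−68s−28.
The remaining quadratic factors as (s−14)(5s+2).

(5s+2)(s−10)(s−14)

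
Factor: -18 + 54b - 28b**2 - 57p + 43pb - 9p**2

-(p - 4b + 6)(9p - 7b + 3)

Group: -p(9p - 7b + 3) + (4b - 6)(9p - 7b + 3); both groups contain (9p - 7b + 3).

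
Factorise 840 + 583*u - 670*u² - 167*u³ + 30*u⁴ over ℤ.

By the rational root theorem, u = -3 is a root, giving the factor (u + 3) and quotient 30*u³ - 257*u² + 101*u + 280.
Next, u = 7/5 is a root, so (5*u - 7) is a factor; dividing leaves 6*u² - 43*u - 40.
The remaining quadratic factors as (u - 8)(6*u + 5).

(5*u - 7)*(6*u + 5)*(u + 3)*(u - 8)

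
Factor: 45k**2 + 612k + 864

9(5k + 8)(k + 12)

Pull out the common factor 9, then factor the remaining trinomial.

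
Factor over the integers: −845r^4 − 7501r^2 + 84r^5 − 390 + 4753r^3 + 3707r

Trying the rational-root candidates, r = 1/7 is a root, so (7r − 1) divides it; the quotient is 12r^4 − 119r^3 + 662r^2 − 977r + 390.
Then r = 5/4 is a root, so (4r − 5) is a factor; dividing leaves 3r^3 − 26r^2 + 133r − 78.
Next, r = 2/3 is a root, so (3r − 2) is a factor; dividing leaves r^2 − 8r + 39.
The quadratic r^2 − 8r + 39 has discriminant −92 < 0 and is irreducible over ℤ.

(3r − 2)(4r − 5)(7r − 1)(r^2 − 8r + 39)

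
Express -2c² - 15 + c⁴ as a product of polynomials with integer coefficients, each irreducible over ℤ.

(c² + 3)(c² - 5)

Substitute u = c² to get a quadratic in u, then factor.
c² - 5 is irreducible over ℤ (5 is not a perfect square).
c² + 3 is irreducible over ℤ (always positive, so no real roots).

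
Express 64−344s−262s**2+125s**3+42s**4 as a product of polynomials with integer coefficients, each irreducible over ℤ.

(6s−1)(7s+8)(s+4)(s−2)

Trying the rational-root candidates, s = 2 is a root, so (s−2) divides it; the quotient is 42s**3+209s**2+156s−32.
Continuing, s = 1/6 is a root, so (6s−1) divides it; the quotient is 7s**2+36s+32.
The remaining quadratic factors as (s+4)(7s+8).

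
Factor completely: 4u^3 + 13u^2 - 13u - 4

By the rational root theorem, u = -1/4 is a root, so (4u + 1) divides it; the quotient is u^2 + 3u - 4.
The remaining quadratic factors as (u - 1)(u + 4).

(4u + 1)(u + 4)(u - 1)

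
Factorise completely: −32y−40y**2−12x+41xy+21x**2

(3x+8y)(7x−5y−4)

Group: 3x(7x−5y−4) + 8y(7x−5y−4); both groups contain (7x−5y−4).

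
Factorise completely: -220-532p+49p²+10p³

(2p-11)(5p+2)(p+10)

Testing divisors of the constant over divisors of the leading coefficient, p = -10 is a root, giving the factor (p+10) and quotient 10p²-51p-22.
The remaining quadratic factors as (5p+2)(2p-11).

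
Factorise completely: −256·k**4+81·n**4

(3·n)⁴ − (4·k)⁴ = ((3·n)² − (4·k)²)((3·n)² + (4·k)²); the first factor splits again, the second (9·n**2+16·k**2) is irreducible.

(3·n−4·k)·(3·n+4·k)·(9·n**2+16·k**2)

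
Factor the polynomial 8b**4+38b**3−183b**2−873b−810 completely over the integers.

Trying the rational-root candidates, b = −3/2 is a root, so (2b+3) is a factor; dividing leaves 4b**3+13b**2−111b−270.
Next, b = 5 is a root, giving the factor (b−5) and quotient 4b**2+33b+54.
The remaining quadratic factors as (b+6)(4b+9).

(2b+3)(4b+9)(b+6)(b−5)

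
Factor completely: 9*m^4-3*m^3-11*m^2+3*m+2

Trying the rational-root candidates, m = -1 is a root, so (m+1) divides it; the quotient is 9*m^3-12*m^2+m+2.
Then m = -1/3 is a root, so (3*m+1) is a factor; dividing leaves 3*m^2-5*m+2.
The remaining quadratic factors as (3*m-2)(m-1).

(3*m+1)*(3*m-2)*(m+1)*(m-1)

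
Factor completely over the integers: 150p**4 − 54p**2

6p**2(5p + 3)(5p − 3)

Factor out 6p**2, leaving 25p**2 − 9, which is a difference of two squares.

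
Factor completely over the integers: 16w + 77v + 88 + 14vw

Group as (14vw + 77v) + (16w + 88) = 7v(2w + 11) + 8(2w + 11).
Both groups share the factor (2w + 11).

(2w + 11)(7v + 8)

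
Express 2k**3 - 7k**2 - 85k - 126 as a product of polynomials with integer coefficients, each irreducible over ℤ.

(2k + 7)(k + 2)(k - 9)

By the rational root theorem, k = 9 is a root, so (k - 9) divides it; the quotient is 2k**2 + 11k + 14.
The remaining quadratic factors as (k + 2)(2k + 7).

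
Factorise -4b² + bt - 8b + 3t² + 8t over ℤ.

Group: -b(4b + 3t + 8) + t(4b + 3t + 8); both groups contain (4b + 3t + 8).

-(4b + 3t + 8)(b - t)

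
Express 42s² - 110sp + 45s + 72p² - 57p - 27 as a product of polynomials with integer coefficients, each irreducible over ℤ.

Group: 7s(6s - 8p + 9) + (-9p - 3)(6s - 8p + 9); both groups contain (6s - 8p + 9).

(6s - 8p + 9)(7s - 9p - 3)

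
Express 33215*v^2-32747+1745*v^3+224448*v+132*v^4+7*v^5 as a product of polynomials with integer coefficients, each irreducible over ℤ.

(7*v-1)*(v+11)*(v+13)*(v^2-5*v+229)

Trying the rational-root candidates, v = -13 is a root, so (v+13) is a factor; dividing leaves 7*v^4+41*v^3+1212*v^2+17459*v-2519.
Next, v = 1/7 is a root, so (7*v-1) divides it; the quotient is v^3+6*v^2+174*v+2519.
Continuing, v = -11 is a root, giving the factor (v+11) and quotient v^2-5*v+229.
The quadratic v^2-5*v+229 has discriminant -891 < 0 and is irreducible over ℤ.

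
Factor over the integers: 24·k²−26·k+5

(4·k−1)·(6·k−5)

Need a pair with product 24·5 = 120 and sum −26: that's −20 and −6.
Split the middle term: 24·k²−20·k − 6·k+5 = 4·k·(6·k−5) − (6·k−5).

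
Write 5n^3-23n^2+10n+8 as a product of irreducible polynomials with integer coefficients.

Testing divisors of the constant over divisors of the leading coefficient, n = 4 is a root, so (n-4) is a factor; dividing leaves 5n^2-3n-2.
The remaining quadratic factors as (5n+2)(n-1).

(5n+2)(n-1)(n-4)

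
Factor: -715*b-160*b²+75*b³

5*b*(3*b-13)*(5*b+11)

Pull out the common factor 5*b, then factor the remaining trinomial.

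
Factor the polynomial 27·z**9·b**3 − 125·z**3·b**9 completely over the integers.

Every term has a factor of z**3·b**3; factoring it out leaves 27·z**6 − 125·b**6.
Recognize a difference of cubes with the parts 3·z**2 and 5·b**2.

b**3·z**3·(3·z**2 − 5·b**2)·(9·z**4 + 15·z**2·b**2 + 25·b**4)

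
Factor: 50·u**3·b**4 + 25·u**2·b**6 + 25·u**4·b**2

Every term has a factor of 25·u**2·b**2; factoring it out leaves u**2 + 2·u·b**2 + b**4.
Recognize a perfect-square trinomial with the parts b**2 and u.

25·b**2·u**2·(u + b**2)**2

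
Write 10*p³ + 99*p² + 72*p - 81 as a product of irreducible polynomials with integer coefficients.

Among the possible rational roots, p = 3/5 is a root, so (5*p - 3) is a factor; dividing leaves 2*p² + 21*p + 27.
The remaining quadratic factors as (2*p + 3)(p + 9).

(2*p + 3)*(5*p - 3)*(p + 9)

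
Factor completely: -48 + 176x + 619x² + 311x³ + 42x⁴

By the rational root theorem, x = -4/7 is a root, so (7x + 4) is a factor; dividing leaves 6x³ + 41x² + 65x - 12.
Then x = -3 is a root, so (x + 3) is a factor; dividing leaves 6x² + 23x - 4.
The remaining quadratic factors as (x + 4)(6x - 1).

(6x - 1)(7x + 4)(x + 3)(x + 4)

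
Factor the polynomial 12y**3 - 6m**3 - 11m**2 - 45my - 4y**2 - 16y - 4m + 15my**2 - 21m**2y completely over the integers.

Group: 3m(-2m**2 - 9my - m - 4y**2 - 4y) + (-3y + 4)(-2m**2 - 9my - m - 4y**2 - 4y); both groups contain (-2m**2 - 9my - m - 4y**2 - 4y), so (3m - 3y + 4) is a factor with cofactor -2m**2 - 9my - m - 4y**2 - 4y.
The cofactor groups again: -2m**2 - 9my - m - 4y**2 - 4y = -m(2m + y + 1) - 4y(2m + y + 1); both groups contain (2m + y + 1), giving -(m + 4y)(2m + y + 1).

-(2m + y + 1)(3m - 3y + 4)(m + 4y)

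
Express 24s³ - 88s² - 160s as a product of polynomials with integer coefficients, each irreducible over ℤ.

8s(3s + 4)(s - 5)

Pull out the common factor 8s, then factor the remaining trinomial.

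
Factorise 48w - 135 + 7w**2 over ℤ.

Need a pair with product 7·(-135) = -945 and sum 48: that's 63 and -15.
Split the middle term: 7w**2 + 63w - 15w - 135 = 7w(w + 9) - 15(w + 9).

(7w - 15)(w + 9)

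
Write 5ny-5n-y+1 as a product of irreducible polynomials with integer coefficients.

Group as (5ny-5n) + (-y+1) = 5n(y-1) - (y-1).
Both groups share the factor (y-1).

(5n-1)(y-1)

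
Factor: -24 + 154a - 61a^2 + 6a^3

Among the possible rational roots, a = 4 is a root, so (a - 4) divides it; the quotient is 6a^2 - 37a + 6.
The remaining quadratic factors as (a - 6)(6a - 1).

(6a - 1)(a - 4)(a - 6)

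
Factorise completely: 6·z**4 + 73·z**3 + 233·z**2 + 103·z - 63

Among the possible rational roots, z = -7 is a root, so (z + 7) is a factor; dividing leaves 6·z**3 + 31·z**2 + 16·z - 9.
Next, z = -1 is a root, so (z + 1) divides it; the quotient is 6·z**2 + 25·z - 9.
The remaining quadratic factors as (2·z + 9)(3·z - 1).

(2·z + 9)·(3·z - 1)·(z + 1)·(z + 7)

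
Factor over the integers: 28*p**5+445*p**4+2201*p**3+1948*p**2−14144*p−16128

Trying the rational-root candidates, p = 9/4 is a root, giving the factor (4*p−9) and quotient 7*p**4+127*p**3+836*p**2+2368*p+1792.
Then p = −8/7 is a root, so (7*p+8) is a factor; dividing leaves p**3+17*p**2+100*p+224.
Continuing, p = −8 is a root, so (p+8) is a factor; dividing leaves p**2+9*p+28.
The quadratic p**2+9*p+28 has discriminant −31 < 0 and is irreducible over ℤ.

(4*p−9)*(7*p+8)*(p+8)*(p**2+9*p+28)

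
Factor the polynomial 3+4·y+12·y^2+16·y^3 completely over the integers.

Group as (16·y^3+4·y) + (12·y^2+3) = 4·y·(4·y^2+1) + 3·(4·y^2+1).
Both groups share the factor (4·y^2+1).

(4·y+3)·(4·y^2+1)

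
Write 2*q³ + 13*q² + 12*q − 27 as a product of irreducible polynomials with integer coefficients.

(2*q + 9)*(q + 3)*(q − 1)

Trying the rational-root candidates, q = −9/2 is a root, so (2*q + 9) divides it; the quotient is q² + 2*q − 3.
The remaining quadratic factors as (q − 1)(q + 3).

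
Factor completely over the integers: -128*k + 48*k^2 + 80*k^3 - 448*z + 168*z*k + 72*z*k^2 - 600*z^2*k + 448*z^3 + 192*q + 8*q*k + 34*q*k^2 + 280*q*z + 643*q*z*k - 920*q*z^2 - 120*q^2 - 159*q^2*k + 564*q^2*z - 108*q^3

-(3*q - 7*z - 2*k)*(4*q - 8*z + 5*k + 8)*(9*q - 8*z + 8*k - 8)

Group: 9*q*(-12*q^2 + 52*q*z - 7*q*k - 24*q - 56*z^2 + 19*z*k + 56*z + 10*k^2 + 16*k) + (-8*z + 8*k - 8)*(-12*q^2 + 52*q*z - 7*q*k - 24*q - 56*z^2 + 19*z*k + 56*z + 10*k^2 + 16*k); both groups contain (-12*q^2 + 52*q*z - 7*q*k - 24*q - 56*z^2 + 19*z*k + 56*z + 10*k^2 + 16*k), so (9*q - 8*z + 8*k - 8) is a factor with cofactor -12*q^2 + 52*q*z - 7*q*k - 24*q - 56*z^2 + 19*z*k + 56*z + 10*k^2 + 16*k.
The cofactor groups again: -12*q^2 + 52*q*z - 7*q*k - 24*q - 56*z^2 + 19*z*k + 56*z + 10*k^2 + 16*k = -3*q*(4*q - 8*z + 5*k + 8) + (7*z + 2*k)*(4*q - 8*z + 5*k + 8); both groups contain (4*q - 8*z + 5*k + 8), giving -(3*q - 7*z - 2*k)*(4*q - 8*z + 5*k + 8).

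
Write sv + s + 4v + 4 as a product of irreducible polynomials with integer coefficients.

Group as (sv + s) + (4v + 4) = s(v + 1) + 4(v + 1).
Both groups share the factor (v + 1).

(s + 4)(v + 1)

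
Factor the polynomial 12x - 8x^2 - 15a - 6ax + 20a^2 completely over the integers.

Group: 4a(5a - 4x) + (2x - 3)(5a - 4x); both groups contain (5a - 4x).

(4a + 2x - 3)(5a - 4x)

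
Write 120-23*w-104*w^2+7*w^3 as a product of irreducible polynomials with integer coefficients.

Trying the rational-root candidates, w = 15 is a root, so (w-15) divides it; the quotient is 7*w^2+w-8.
The remaining quadratic factors as (7*w+8)(w-1).

(7*w+8)*(w-1)*(w-15)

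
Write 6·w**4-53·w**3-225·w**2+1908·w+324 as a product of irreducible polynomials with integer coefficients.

Among the possible rational roots, w = 6 is a root, so (w-6) divides it; the quotient is 6·w**3-17·w**2-327·w-54.
Continuing, w = -1/6 is a root, giving the factor (6·w+1) and quotient w**2-3·w-54.
The remaining quadratic factors as (w+6)(w-9).

(6·w+1)·(w+6)·(w-6)·(w-9)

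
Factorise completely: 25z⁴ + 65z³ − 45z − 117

(5z + 13)(5z³ − 9)

Group as (25z⁴ − 45z) + (65z³ − 117) = 5z(5z³ − 9) + 13(5z³ − 9).
Both groups share the factor (5z³ − 9).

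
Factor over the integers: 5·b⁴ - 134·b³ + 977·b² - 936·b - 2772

(5·b + 6)·(b - 11)·(b - 14)·(b - 3)

Among the possible rational roots, b = 11 is a root, so (b - 11) is a factor; dividing leaves 5·b³ - 79·b² + 108·b + 252.
Then b = 3 is a root, giving the factor (b - 3) and quotient 5·b² - 64·b - 84.
The remaining quadratic factors as (5·b + 6)(b - 14).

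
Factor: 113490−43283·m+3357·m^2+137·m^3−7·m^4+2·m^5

(2·m−9)·(m+13)·(m−5)·(m^2−7·m+194)

By the rational root theorem, m = 5 is a root, so (m−5) divides it; the quotient is 2·m^4+3·m^3+152·m^2+4117·m−22698.
Then m = 9/2 is a root, giving the factor (2·m−9) and quotient m^3+6·m^2+103·m+2522.
Then m = −13 is a root, so (m+13) divides it; the quotient is m^2−7·m+194.
The quadratic m^2−7·m+194 has discriminant −727 < 0 and is irreducible over ℤ.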